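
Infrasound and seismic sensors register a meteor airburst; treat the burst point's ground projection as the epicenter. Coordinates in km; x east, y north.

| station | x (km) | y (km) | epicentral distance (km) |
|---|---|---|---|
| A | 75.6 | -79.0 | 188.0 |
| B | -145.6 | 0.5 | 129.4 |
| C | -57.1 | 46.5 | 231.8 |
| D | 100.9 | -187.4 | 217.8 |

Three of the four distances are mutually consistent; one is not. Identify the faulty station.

C

Solve using three stations at a time. Using A, B, D (subtract circle equations pairwise → linear system) gives (x, y) ≈ (-107.2, -123.0).
Distances from that point to each station vs reported:
  A: calculated 188.0 vs reported 188.0 → residual 0.0 km
  B: calculated 129.4 vs reported 129.4 → residual 0.0 km
  C: calculated 176.8 vs reported 231.8 → residual 55.0 km
  D: calculated 217.8 vs reported 217.8 → residual 0.0 km
A, B, D are mutually consistent (residuals ≈ 0); C is off by 55.0 km.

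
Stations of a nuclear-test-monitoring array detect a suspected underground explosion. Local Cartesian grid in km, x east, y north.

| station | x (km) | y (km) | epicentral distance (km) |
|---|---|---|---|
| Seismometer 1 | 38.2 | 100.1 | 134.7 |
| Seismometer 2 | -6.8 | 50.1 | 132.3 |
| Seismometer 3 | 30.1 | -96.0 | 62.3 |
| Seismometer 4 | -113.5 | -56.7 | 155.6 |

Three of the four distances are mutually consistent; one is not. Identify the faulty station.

Solve using three stations at a time. Using Seismometer 1, Seismometer 3, Seismometer 4 (subtract circle equations pairwise → linear system) gives (x, y) ≈ (40.5, -34.6).
Distances from that point to each station vs reported:
  Seismometer 1: calculated 134.7 vs reported 134.7 → residual 0.0 km
  Seismometer 2: calculated 97.0 vs reported 132.3 → residual 35.3 km
  Seismometer 3: calculated 62.3 vs reported 62.3 → residual 0.0 km
  Seismometer 4: calculated 155.6 vs reported 155.6 → residual 0.0 km
Seismometer 1, Seismometer 3, Seismometer 4 are mutually consistent (residuals ≈ 0); Seismometer 2 is off by 35.3 km.

Seismometer 2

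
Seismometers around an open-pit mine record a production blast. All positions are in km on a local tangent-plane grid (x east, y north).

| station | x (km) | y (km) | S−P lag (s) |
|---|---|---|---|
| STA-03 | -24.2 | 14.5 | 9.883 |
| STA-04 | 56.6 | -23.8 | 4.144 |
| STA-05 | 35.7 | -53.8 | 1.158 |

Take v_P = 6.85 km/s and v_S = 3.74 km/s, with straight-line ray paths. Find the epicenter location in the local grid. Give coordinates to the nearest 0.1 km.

Distance from S−P lag: d = Δt · v_P v_S / (v_P − v_S) = Δt · (6.85·3.74)/(6.85−3.74) ≈ 8.2376·Δt.
So d_STA-03 = 81.41, d_STA-04 = 34.14, d_STA-05 = 9.54 km.
Circle about each station: (x + 24.2)² + (y − 14.5)² = 81.41²; (x − 56.6)² + (y + 23.8)² = 34.14²; (x − 35.7)² + (y + 53.8)² = 9.54².
Subtracting the STA-03 equation from the STA-04 and STA-05 equations removes the quadratic terms:
161.6 x − 76.6 y = 8436.16
119.8 x − 136.6 y = 9909.62
Solving the 2×2 system: x ≈ 30.5, y ≈ -45.8 km.

x ≈ 30.5 km, y ≈ -45.8 km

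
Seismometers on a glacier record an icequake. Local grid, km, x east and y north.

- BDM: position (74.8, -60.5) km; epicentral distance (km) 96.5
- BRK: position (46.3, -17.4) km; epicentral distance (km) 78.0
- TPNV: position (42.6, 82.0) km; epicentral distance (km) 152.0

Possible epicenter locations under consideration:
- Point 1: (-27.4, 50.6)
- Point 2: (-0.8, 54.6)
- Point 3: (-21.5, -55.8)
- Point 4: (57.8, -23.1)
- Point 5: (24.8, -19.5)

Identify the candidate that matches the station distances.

For each candidate, compare |candidate − station| to the reported distance:
Point 1: residuals BDM 54.5, BRK 22.3, TPNV 75.3 → max 75.3 km
Point 2: residuals BDM 41.2, BRK 8.0, TPNV 100.7 → max 100.7 km
Point 3: residuals BDM 0.1, BRK 0.1, TPNV 0.0 → max 0.1 km
Point 4: residuals BDM 55.4, BRK 65.2, TPNV 45.8 → max 65.2 km
Point 5: residuals BDM 31.8, BRK 56.4, TPNV 49.0 → max 56.4 km
Only Point 3 has all residuals ≈ 0.

Point 3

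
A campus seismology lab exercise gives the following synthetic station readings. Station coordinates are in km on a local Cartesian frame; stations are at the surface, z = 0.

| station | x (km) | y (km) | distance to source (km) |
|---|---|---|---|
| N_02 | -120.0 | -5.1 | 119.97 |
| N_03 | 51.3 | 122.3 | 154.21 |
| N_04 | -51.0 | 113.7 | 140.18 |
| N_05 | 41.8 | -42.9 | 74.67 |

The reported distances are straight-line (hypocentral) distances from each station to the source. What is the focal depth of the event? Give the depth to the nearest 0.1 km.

z ≈ 45.2 km

Each station gives a sphere (x−x_i)² + (y−y_i)² + z² = d_i² (stations at z=0).
Subtracting the N_02 sphere from N_03 and N_04: z² cancels, leaving linear equations in x and y:
342.6 x + 254.8 y = -6224.95
138.0 x + 237.6 y = -4154.95
Solving: x ≈ -9.091, y ≈ -12.207 km (keep extra digits for the depth step; rounded: -9.1, -12.2).
Then from the N_02 sphere: z² = 119.97² − (x + 120.0)² − (y + 5.1)² with x = -9.091, y = -12.207, so z ≈ 45.183 ≈ 45.2 km.
Check against N_05 (with the unrounded solution): distance 74.66 ≈ 74.67 km. ✓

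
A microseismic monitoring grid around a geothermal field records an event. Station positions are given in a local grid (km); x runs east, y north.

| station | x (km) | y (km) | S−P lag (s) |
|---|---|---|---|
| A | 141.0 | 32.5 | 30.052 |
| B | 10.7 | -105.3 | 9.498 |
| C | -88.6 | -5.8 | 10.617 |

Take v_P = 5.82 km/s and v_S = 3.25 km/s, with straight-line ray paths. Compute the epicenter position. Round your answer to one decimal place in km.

x ≈ -52.3 km, y ≈ -75.0 km

Distance from S−P lag: d = Δt · v_P v_S / (v_P − v_S) = Δt · (5.82·3.25)/(5.82−3.25) ≈ 7.3599·Δt.
So d_A = 221.18, d_B = 69.90, d_C = 78.14 km.
Circle about each station: (x − 141.0)² + (y − 32.5)² = 221.18²; (x − 10.7)² + (y + 105.3)² = 69.90²; (x + 88.6)² + (y + 5.8)² = 78.14².
Subtracting the A equation from the B and C equations removes the quadratic terms:
-260.6 x − 275.6 y = 34299.91
-459.2 x − 76.6 y = 29761.08
Solving the 2×2 system: x ≈ -52.3, y ≈ -75.0 km.
Check against A (with the unrounded x, y): √((x − 141.0)²+(y − 32.5)²) = 221.18 ≈ 221.18 km. ✓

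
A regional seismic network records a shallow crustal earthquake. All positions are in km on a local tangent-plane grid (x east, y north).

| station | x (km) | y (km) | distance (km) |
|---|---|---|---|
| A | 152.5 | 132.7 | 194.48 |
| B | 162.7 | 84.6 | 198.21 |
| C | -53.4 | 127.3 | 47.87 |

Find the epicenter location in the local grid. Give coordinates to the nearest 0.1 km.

x ≈ -35.5 km, y ≈ 82.9 km

Circle about each station: (x − 152.5)² + (y − 132.7)² = 194.48²; (x − 162.7)² + (y − 84.6)² = 198.21²; (x + 53.4)² + (y − 127.3)² = 47.87².
Subtracting pairs of circle equations eliminates x²+y² and gives linear equations (the radical axes):
20.4 x − 96.2 y = -8701.82
-411.8 x − 10.8 y = 13722.24
Solving the 2×2 system: x ≈ -35.5, y ≈ 82.9 km.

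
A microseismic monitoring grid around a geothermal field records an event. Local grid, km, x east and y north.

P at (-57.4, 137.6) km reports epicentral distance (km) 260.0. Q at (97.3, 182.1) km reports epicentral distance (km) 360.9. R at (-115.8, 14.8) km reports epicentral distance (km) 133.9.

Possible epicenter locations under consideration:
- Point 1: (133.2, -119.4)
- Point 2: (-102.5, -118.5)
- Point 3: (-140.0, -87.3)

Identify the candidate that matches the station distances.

For each candidate, compare |candidate − station| to the reported distance:
Point 1: residuals P 60.0, Q 57.3, R 149.0 → max 149.0 km
Point 2: residuals P 0.0, Q 0.0, R 0.1 → max 0.1 km
Point 3: residuals P 20.4, Q 1.9, R 29.0 → max 29.0 km
Only Point 2 has all residuals ≈ 0.

Point 2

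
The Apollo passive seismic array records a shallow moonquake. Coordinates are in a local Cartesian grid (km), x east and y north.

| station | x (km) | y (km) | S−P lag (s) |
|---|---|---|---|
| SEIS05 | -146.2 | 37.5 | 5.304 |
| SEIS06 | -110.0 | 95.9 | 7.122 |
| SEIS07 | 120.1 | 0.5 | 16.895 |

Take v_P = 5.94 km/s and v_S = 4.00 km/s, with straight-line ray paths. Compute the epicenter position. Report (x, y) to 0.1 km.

(-86.5, 11.9)

Distance from S−P lag: d = Δt · v_P v_S / (v_P − v_S) = Δt · (5.94·4.00)/(5.94−4.00) ≈ 12.2474·Δt.
So d_SEIS05 = 64.96, d_SEIS06 = 87.23, d_SEIS07 = 206.92 km.
Circle about each station: (x + 146.2)² + (y − 37.5)² = 64.96²; (x + 110.0)² + (y − 95.9)² = 87.23²; (x − 120.1)² + (y − 0.5)² = 206.92².
Subtracting pairs of circle equations eliminates x²+y² and gives linear equations (the radical axes):
72.4 x + 116.8 y = -4873.15
532.6 x − 74.0 y = -46952.51
Solving the 2×2 system: x ≈ -86.5, y ≈ 11.9 km.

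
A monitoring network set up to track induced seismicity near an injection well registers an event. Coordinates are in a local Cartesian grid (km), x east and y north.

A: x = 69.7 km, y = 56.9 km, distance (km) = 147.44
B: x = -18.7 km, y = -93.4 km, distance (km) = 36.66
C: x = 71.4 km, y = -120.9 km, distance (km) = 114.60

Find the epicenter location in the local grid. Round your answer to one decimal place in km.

(-23.8, -57.1)

Circle about each station: (x − 69.7)² + (y − 56.9)² = 147.44²; (x + 18.7)² + (y + 93.4)² = 36.66²; (x − 71.4)² + (y + 120.9)² = 114.60².
Subtracting the A equation from the B and C equations removes the quadratic terms:
-176.8 x − 300.6 y = 21372.15
3.4 x − 355.6 y = 20224.46
Solving the 2×2 system: x ≈ -23.8, y ≈ -57.1 km.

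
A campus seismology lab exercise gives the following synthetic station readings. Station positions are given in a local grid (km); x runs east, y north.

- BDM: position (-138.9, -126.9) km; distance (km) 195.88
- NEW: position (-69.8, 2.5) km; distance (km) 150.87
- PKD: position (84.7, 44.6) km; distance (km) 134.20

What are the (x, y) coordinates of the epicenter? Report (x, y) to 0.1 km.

Circle about each station: (x + 138.9)² + (y + 126.9)² = 195.88²; (x + 69.8)² + (y − 2.5)² = 150.87²; (x − 84.7)² + (y − 44.6)² = 134.20².
Subtracting the BDM equation from the NEW and PKD equations removes the quadratic terms:
138.2 x + 258.8 y = -14911.31
447.2 x + 343.0 y = -5874.24
Solving the 2×2 system: x ≈ 52.6, y ≈ -85.7 km.

x ≈ 52.6 km, y ≈ -85.7 km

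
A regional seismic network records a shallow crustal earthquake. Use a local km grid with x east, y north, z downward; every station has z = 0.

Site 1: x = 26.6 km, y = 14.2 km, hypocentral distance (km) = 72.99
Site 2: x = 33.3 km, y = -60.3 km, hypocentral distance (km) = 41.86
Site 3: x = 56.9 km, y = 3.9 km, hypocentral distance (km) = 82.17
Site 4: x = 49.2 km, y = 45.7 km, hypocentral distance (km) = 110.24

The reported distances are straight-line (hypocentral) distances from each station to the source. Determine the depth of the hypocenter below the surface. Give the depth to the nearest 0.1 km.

depth ≈ 20.3 km

Each station gives a sphere (x−x_i)² + (y−y_i)² + z² = d_i² (stations at z=0).
Subtracting the Site 1 sphere from Site 2 and Site 3: z² cancels, leaving linear equations in x and y:
13.4 x − 149.0 y = 7411.06
60.6 x − 20.6 y = 919.25
Solving: x ≈ -1.794, y ≈ -49.900 km (keep extra digits for the depth step; rounded: -1.8, -49.9).
Then from the Site 1 sphere: z² = 72.99² − (x − 26.6)² − (y − 14.2)² with x = -1.794, y = -49.900, so z ≈ 20.310 ≈ 20.3 km.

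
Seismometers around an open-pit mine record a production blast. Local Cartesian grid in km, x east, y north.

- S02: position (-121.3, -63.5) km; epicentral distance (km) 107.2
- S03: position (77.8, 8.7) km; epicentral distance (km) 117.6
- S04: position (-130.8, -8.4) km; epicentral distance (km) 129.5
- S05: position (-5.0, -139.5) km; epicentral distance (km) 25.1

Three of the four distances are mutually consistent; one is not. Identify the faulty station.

Solve using three stations at a time. Using S02, S03, S04 (subtract circle equations pairwise → linear system) gives (x, y) ≈ (-14.1, -64.6).
Distances from that point to each station vs reported:
  S02: calculated 107.2 vs reported 107.2 → residual 0.0 km
  S03: calculated 117.6 vs reported 117.6 → residual 0.0 km
  S04: calculated 129.5 vs reported 129.5 → residual 0.0 km
  S05: calculated 75.5 vs reported 25.1 → residual 50.4 km
S02, S03, S04 are mutually consistent (residuals ≈ 0); S05 is off by 50.4 km.

S05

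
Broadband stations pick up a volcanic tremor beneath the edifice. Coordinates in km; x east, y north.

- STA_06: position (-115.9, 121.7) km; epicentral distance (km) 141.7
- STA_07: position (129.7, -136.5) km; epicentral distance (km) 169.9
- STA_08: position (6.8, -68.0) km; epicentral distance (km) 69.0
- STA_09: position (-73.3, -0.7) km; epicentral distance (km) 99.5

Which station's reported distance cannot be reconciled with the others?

STA_06

Solve using three stations at a time. Using STA_07, STA_08, STA_09 (subtract circle equations pairwise → linear system) gives (x, y) ≈ (26.2, -1.8).
Distances from that point to each station vs reported:
  STA_06: calculated 188.3 vs reported 141.7 → residual 46.6 km
  STA_07: calculated 169.9 vs reported 169.9 → residual 0.0 km
  STA_08: calculated 68.9 vs reported 69.0 → residual 0.1 km
  STA_09: calculated 99.5 vs reported 99.5 → residual 0.0 km
STA_07, STA_08, STA_09 are mutually consistent (residuals ≈ 0); STA_06 is off by 46.6 km.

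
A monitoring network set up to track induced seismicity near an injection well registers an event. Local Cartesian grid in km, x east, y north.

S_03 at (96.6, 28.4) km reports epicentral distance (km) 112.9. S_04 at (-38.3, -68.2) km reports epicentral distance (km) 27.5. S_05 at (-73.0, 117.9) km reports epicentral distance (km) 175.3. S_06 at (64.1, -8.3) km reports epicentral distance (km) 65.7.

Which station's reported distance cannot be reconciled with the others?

S_04

Solve using three stations at a time. Using S_03, S_05, S_06 (subtract circle equations pairwise → linear system) gives (x, y) ≈ (5.8, -38.8).
Distances from that point to each station vs reported:
  S_03: calculated 113.0 vs reported 112.9 → residual 0.1 km
  S_04: calculated 53.0 vs reported 27.5 → residual 25.5 km
  S_05: calculated 175.3 vs reported 175.3 → residual 0.0 km
  S_06: calculated 65.8 vs reported 65.7 → residual 0.1 km
S_03, S_05, S_06 are mutually consistent (residuals ≈ 0); S_04 is off by 25.5 km.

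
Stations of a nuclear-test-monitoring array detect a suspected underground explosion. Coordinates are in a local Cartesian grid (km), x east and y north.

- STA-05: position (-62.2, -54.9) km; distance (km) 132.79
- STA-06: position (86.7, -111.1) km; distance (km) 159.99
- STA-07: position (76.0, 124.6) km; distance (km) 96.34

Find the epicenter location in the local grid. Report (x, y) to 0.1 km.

31.6 km east, 39.1 km north

Circle about each station: (x + 62.2)² + (y + 54.9)² = 132.79²; (x − 86.7)² + (y + 111.1)² = 159.99²; (x − 76.0)² + (y − 124.6)² = 96.34².
Subtracting the STA-05 equation from the STA-06 and STA-07 equations removes the quadratic terms:
297.8 x − 112.4 y = 5013.63
276.4 x + 359.0 y = 22770.10
Solving the 2×2 system: x ≈ 31.6, y ≈ 39.1 km.
Check against STA-05 (with the unrounded x, y): √((x + 62.2)²+(y + 54.9)²) = 132.79 ≈ 132.79 km. ✓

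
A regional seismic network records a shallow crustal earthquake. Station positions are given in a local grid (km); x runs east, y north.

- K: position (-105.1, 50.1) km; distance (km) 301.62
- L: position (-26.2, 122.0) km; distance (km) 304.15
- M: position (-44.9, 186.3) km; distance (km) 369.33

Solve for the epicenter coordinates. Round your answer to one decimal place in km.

Circle about each station: (x + 105.1)² + (y − 50.1)² = 301.62²; (x + 26.2)² + (y − 122.0)² = 304.15²; (x + 44.9)² + (y − 186.3)² = 369.33².
Subtracting pairs of circle equations eliminates x²+y² and gives linear equations (the radical axes):
157.8 x + 143.8 y = 481.82
120.4 x + 272.4 y = -22262.34
Solving the 2×2 system: x ≈ 129.8, y ≈ -139.1 km.

129.8 km east, -139.1 km north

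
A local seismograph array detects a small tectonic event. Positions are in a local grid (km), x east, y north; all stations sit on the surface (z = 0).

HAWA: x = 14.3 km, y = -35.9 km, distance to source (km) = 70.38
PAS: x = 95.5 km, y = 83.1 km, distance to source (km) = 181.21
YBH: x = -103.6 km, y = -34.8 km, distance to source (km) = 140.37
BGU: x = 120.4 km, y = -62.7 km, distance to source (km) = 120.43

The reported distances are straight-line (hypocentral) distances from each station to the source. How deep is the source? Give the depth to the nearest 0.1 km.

depth ≈ 62.5 km

Each station gives a sphere (x−x_i)² + (y−y_i)² + z² = d_i² (stations at z=0).
Subtracting the HAWA sphere from PAS and YBH: z² cancels, leaving linear equations in x and y:
162.4 x + 238.0 y = -13351.16
-235.8 x + 2.2 y = -4299.69
Solving: x ≈ 17.599, y ≈ -68.106 km (keep extra digits for the depth step; rounded: 17.6, -68.1).
Then from the HAWA sphere: z² = 70.38² − (x − 14.3)² − (y + 35.9)² with x = 17.599, y = -68.106, so z ≈ 62.492 ≈ 62.5 km.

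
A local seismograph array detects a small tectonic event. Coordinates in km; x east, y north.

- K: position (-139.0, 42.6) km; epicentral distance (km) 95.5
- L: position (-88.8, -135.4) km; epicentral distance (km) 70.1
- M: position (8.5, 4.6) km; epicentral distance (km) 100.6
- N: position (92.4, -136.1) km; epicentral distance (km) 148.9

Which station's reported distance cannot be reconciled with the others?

K

Solve using three stations at a time. Using L, M, N (subtract circle equations pairwise → linear system) gives (x, y) ≈ (-45.6, -80.2).
Distances from that point to each station vs reported:
  K: calculated 154.3 vs reported 95.5 → residual 58.8 km
  L: calculated 70.1 vs reported 70.1 → residual 0.0 km
  M: calculated 100.6 vs reported 100.6 → residual 0.0 km
  N: calculated 148.9 vs reported 148.9 → residual 0.0 km
L, M, N are mutually consistent (residuals ≈ 0); K is off by 58.8 km.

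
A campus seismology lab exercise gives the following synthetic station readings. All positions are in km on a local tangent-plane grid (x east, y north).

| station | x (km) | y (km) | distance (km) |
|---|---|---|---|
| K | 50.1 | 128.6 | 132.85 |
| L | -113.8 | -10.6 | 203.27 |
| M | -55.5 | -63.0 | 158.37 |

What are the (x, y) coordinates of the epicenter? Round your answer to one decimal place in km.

Circle about each station: (x − 50.1)² + (y − 128.6)² = 132.85²; (x + 113.8)² + (y + 10.6)² = 203.27²; (x + 55.5)² + (y + 63.0)² = 158.37².
Subtracting the K equation from the L and M equations removes the quadratic terms:
-327.8 x − 278.4 y = -29654.74
-211.2 x − 383.2 y = -19430.65
Solving the 2×2 system: x ≈ 89.1, y ≈ 1.6 km.

(89.1, 1.6)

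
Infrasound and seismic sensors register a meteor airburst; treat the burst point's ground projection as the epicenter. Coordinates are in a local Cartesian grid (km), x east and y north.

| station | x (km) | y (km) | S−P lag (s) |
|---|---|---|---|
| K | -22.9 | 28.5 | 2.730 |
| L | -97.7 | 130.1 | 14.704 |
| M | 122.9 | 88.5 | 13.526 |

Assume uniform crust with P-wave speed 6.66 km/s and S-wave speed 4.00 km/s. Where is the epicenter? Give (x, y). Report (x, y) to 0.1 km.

x ≈ 4.0 km, y ≈ 23.6 km

Distance from S−P lag: d = Δt · v_P v_S / (v_P − v_S) = Δt · (6.66·4.00)/(6.66−4.00) ≈ 10.0150·Δt.
So d_K = 27.34, d_L = 147.26, d_M = 135.46 km.
Circle about each station: (x + 22.9)² + (y − 28.5)² = 27.34²; (x + 97.7)² + (y − 130.1)² = 147.26²; (x − 122.9)² + (y − 88.5)² = 135.46².
Subtracting pairs of circle equations eliminates x²+y² and gives linear equations (the radical axes):
-149.6 x + 203.2 y = 4196.61
291.6 x + 120.0 y = 3998.06
Solving the 2×2 system: x ≈ 4.0, y ≈ 23.6 km.
Check against K (with the unrounded x, y): √((x + 22.9)²+(y − 28.5)²) = 27.34 ≈ 27.34 km. ✓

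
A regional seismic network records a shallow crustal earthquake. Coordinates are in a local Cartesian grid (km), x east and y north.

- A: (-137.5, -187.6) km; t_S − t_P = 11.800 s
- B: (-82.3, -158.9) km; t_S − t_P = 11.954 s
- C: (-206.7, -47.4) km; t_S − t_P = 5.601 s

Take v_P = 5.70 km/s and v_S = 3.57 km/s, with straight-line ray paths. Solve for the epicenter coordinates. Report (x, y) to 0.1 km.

(-162.6, -77.7)

Distance from S−P lag: d = Δt · v_P v_S / (v_P − v_S) = Δt · (5.70·3.57)/(5.70−3.57) ≈ 9.5535·Δt.
So d_A = 112.73, d_B = 114.20, d_C = 53.51 km.
Circle about each station: (x + 137.5)² + (y + 187.6)² = 112.73²; (x + 82.3)² + (y + 158.9)² = 114.20²; (x + 206.7)² + (y + 47.4)² = 53.51².
Subtracting pairs of circle equations eliminates x²+y² and gives linear equations (the radical axes):
110.4 x + 57.4 y = -22411.10
-138.4 x + 280.4 y = 716.37
Solving the 2×2 system: x ≈ -162.6, y ≈ -77.7 km.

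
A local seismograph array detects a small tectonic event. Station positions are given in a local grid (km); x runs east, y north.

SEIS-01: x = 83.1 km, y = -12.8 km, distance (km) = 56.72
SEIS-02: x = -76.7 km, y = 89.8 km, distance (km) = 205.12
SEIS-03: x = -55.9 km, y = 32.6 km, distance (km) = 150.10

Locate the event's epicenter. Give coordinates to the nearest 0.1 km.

(58.9, -64.1)

Circle about each station: (x − 83.1)² + (y + 12.8)² = 56.72²; (x + 76.7)² + (y − 89.8)² = 205.12²; (x + 55.9)² + (y − 32.6)² = 150.10².
Subtracting the SEIS-01 equation from the SEIS-02 and SEIS-03 equations removes the quadratic terms:
-319.6 x + 205.2 y = -31979.58
-278.0 x + 90.8 y = -22194.73
Solving the 2×2 system: x ≈ 58.9, y ≈ -64.1 km.
Check against SEIS-01 (with the unrounded x, y): √((x − 83.1)²+(y + 12.8)²) = 56.74 ≈ 56.72 km. ✓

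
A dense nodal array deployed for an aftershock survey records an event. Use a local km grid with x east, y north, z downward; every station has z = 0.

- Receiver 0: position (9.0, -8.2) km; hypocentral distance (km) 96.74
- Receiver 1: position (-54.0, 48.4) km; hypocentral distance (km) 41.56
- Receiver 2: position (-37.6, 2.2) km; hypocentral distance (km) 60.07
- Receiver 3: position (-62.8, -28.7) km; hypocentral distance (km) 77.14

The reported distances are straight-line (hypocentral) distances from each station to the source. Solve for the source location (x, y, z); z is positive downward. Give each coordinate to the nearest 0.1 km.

Each station gives a sphere (x−x_i)² + (y−y_i)² + z² = d_i² (stations at z=0).
Subtracting the Receiver 0 sphere from Receiver 1 and Receiver 2: z² cancels, leaving linear equations in x and y:
-126.0 x + 113.2 y = 12741.71
-93.2 x + 20.8 y = 7020.58
Solving: x ≈ -66.802, y ≈ 38.204 km (keep extra digits for the depth step; rounded: -66.8, 38.2).
Then from the Receiver 0 sphere: z² = 96.74² − (x − 9.0)² − (y + 8.2)² with x = -66.802, y = 38.204, so z ≈ 38.201 ≈ 38.2 km.
Check against Receiver 3 (with the unrounded solution): distance 77.15 ≈ 77.14 km. ✓

(-66.8, 38.2, 38.2)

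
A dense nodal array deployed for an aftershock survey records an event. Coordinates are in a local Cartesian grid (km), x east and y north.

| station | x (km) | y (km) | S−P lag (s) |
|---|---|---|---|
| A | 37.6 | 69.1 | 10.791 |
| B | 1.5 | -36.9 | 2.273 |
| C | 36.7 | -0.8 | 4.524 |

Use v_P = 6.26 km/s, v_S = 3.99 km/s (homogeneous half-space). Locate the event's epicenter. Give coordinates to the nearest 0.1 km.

x ≈ 23.5 km, y ≈ -48.8 km

Distance from S−P lag: d = Δt · v_P v_S / (v_P − v_S) = Δt · (6.26·3.99)/(6.26−3.99) ≈ 11.0033·Δt.
So d_A = 118.74, d_B = 25.01, d_C = 49.78 km.
Circle about each station: (x − 37.6)² + (y − 69.1)² = 118.74²; (x − 1.5)² + (y + 36.9)² = 25.01²; (x − 36.7)² + (y + 0.8)² = 49.78².
Subtracting pairs of circle equations eliminates x²+y² and gives linear equations (the radical axes):
-72.2 x − 212.0 y = 8648.98
-1.8 x − 139.8 y = 6780.10
Solving the 2×2 system: x ≈ 23.5, y ≈ -48.8 km.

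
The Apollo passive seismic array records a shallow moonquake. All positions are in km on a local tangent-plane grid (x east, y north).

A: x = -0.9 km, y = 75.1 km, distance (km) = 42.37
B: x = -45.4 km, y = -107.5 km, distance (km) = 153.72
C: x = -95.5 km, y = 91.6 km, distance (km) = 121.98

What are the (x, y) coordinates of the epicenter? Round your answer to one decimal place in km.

(12.5, 34.9)

Circle about each station: (x + 0.9)² + (y − 75.1)² = 42.37²; (x + 45.4)² + (y + 107.5)² = 153.72²; (x + 95.5)² + (y − 91.6)² = 121.98².
Subtracting pairs of circle equations eliminates x²+y² and gives linear equations (the radical axes):
-89.0 x − 365.2 y = -13858.03
-189.2 x + 33.0 y = -1213.91
Solving the 2×2 system: x ≈ 12.5, y ≈ 34.9 km.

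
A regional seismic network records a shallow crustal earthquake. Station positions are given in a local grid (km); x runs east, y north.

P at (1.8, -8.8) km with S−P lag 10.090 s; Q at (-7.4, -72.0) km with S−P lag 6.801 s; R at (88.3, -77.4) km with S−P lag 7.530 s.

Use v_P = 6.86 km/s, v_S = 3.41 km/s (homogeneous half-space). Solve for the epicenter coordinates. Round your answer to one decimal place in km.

Distance from S−P lag: d = Δt · v_P v_S / (v_P − v_S) = Δt · (6.86·3.41)/(6.86−3.41) ≈ 6.7805·Δt.
So d_P = 68.41, d_Q = 46.11, d_R = 51.06 km.
Circle about each station: (x − 1.8)² + (y + 8.8)² = 68.41²; (x + 7.4)² + (y + 72.0)² = 46.11²; (x − 88.3)² + (y + 77.4)² = 51.06².
Subtracting pairs of circle equations eliminates x²+y² and gives linear equations (the radical axes):
-18.4 x − 126.4 y = 7711.88
173.0 x − 137.2 y = 15779.77
Solving the 2×2 system: x ≈ 38.4, y ≈ -66.6 km.
Check against P (with the unrounded x, y): √((x − 1.8)²+(y + 8.8)²) = 68.41 ≈ 68.41 km. ✓

(38.4, -66.6)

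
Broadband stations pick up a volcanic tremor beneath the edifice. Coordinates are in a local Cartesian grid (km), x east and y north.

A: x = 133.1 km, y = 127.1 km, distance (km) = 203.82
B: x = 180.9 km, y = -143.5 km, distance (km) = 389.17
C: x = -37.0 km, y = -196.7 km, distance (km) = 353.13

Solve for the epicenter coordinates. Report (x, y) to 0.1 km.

(-68.8, 155.0)

Circle about each station: (x − 133.1)² + (y − 127.1)² = 203.82²; (x − 180.9)² + (y + 143.5)² = 389.17²; (x + 37.0)² + (y + 196.7)² = 353.13².
Subtracting pairs of circle equations eliminates x²+y² and gives linear equations (the radical axes):
95.6 x − 541.2 y = -90463.66
-340.2 x − 647.6 y = -76968.33
Solving the 2×2 system: x ≈ -68.8, y ≈ 155.0 km.
Check against A (with the unrounded x, y): √((x − 133.1)²+(y − 127.1)²) = 203.83 ≈ 203.82 km. ✓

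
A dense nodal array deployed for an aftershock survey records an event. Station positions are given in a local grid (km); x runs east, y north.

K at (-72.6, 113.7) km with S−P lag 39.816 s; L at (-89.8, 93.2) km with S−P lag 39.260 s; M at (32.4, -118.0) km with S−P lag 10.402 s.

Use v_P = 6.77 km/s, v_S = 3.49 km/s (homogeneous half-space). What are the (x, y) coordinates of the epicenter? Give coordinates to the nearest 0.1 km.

106.9 km east, -110.0 km north

Distance from S−P lag: d = Δt · v_P v_S / (v_P − v_S) = Δt · (6.77·3.49)/(6.77−3.49) ≈ 7.2034·Δt.
So d_K = 286.81, d_L = 282.81, d_M = 74.93 km.
Circle about each station: (x + 72.6)² + (y − 113.7)² = 286.81²; (x + 89.8)² + (y − 93.2)² = 282.81²; (x − 32.4)² + (y + 118.0)² = 74.93².
Subtracting the K equation from the L and M equations removes the quadratic terms:
-34.4 x − 41.0 y = 830.31
210.0 x − 463.4 y = 73420.78
Solving the 2×2 system: x ≈ 106.9, y ≈ -110.0 km.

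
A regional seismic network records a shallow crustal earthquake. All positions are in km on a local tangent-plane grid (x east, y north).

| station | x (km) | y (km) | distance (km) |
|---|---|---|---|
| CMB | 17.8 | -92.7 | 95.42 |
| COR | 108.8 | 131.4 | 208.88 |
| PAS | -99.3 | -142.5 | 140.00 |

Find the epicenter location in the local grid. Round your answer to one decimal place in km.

Circle about each station: (x − 17.8)² + (y + 92.7)² = 95.42²; (x − 108.8)² + (y − 131.4)² = 208.88²; (x + 99.3)² + (y + 142.5)² = 140.00².
Subtracting the CMB equation from the COR and PAS equations removes the quadratic terms:
182.0 x + 448.2 y = -14332.61
-234.2 x − 99.6 y = 10761.59
Solving the 2×2 system: x ≈ -39.1, y ≈ -16.1 km.
Check against CMB (with the unrounded x, y): √((x − 17.8)²+(y + 92.7)²) = 95.42 ≈ 95.42 km. ✓

-39.1 km east, -16.1 km north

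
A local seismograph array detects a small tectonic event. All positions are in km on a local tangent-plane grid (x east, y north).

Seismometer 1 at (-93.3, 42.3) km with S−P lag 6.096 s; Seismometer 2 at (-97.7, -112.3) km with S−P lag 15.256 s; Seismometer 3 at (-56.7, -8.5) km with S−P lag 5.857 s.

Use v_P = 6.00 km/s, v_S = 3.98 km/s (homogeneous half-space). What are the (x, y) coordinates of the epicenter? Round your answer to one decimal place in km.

Distance from S−P lag: d = Δt · v_P v_S / (v_P − v_S) = Δt · (6.00·3.98)/(6.00−3.98) ≈ 11.8218·Δt.
So d_Seismometer 1 = 72.07, d_Seismometer 2 = 180.35, d_Seismometer 3 = 69.24 km.
Circle about each station: (x + 93.3)² + (y − 42.3)² = 72.07²; (x + 97.7)² + (y + 112.3)² = 180.35²; (x + 56.7)² + (y + 8.5)² = 69.24².
Subtracting pairs of circle equations eliminates x²+y² and gives linear equations (the radical axes):
-8.8 x − 309.2 y = -15669.64
73.2 x − 101.6 y = -6807.13
Solving the 2×2 system: x ≈ -21.8, y ≈ 51.3 km.
Check against Seismometer 1 (with the unrounded x, y): √((x + 93.3)²+(y − 42.3)²) = 72.07 ≈ 72.07 km. ✓

x ≈ -21.8 km, y ≈ 51.3 km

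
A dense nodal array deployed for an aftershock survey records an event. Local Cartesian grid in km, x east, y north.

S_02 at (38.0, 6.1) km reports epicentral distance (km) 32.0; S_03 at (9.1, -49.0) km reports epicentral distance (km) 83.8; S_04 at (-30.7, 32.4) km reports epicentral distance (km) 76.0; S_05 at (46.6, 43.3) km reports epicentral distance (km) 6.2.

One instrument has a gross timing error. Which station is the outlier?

Solve using three stations at a time. Using S_02, S_04, S_05 (subtract circle equations pairwise → linear system) gives (x, y) ≈ (45.1, 37.3).
Distances from that point to each station vs reported:
  S_02: calculated 32.0 vs reported 32.0 → residual 0.0 km
  S_03: calculated 93.5 vs reported 83.8 → residual 9.7 km
  S_04: calculated 76.0 vs reported 76.0 → residual 0.0 km
  S_05: calculated 6.2 vs reported 6.2 → residual 0.0 km
S_02, S_04, S_05 are mutually consistent (residuals ≈ 0); S_03 is off by 9.7 km.

S_03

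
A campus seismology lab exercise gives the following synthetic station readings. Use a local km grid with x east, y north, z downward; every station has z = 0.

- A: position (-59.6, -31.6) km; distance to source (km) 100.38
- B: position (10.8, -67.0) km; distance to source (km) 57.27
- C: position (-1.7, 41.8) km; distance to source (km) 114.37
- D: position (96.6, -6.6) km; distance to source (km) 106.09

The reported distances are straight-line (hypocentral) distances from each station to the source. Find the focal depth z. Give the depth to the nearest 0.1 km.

Each station gives a sphere (x−x_i)² + (y−y_i)² + z² = d_i² (stations at z=0).
Subtracting the A sphere from B and C: z² cancels, leaving linear equations in x and y:
140.8 x − 70.8 y = 6851.21
115.8 x + 146.8 y = -5804.94
Solving: x ≈ 20.603, y ≈ -55.795 km (keep extra digits for the depth step; rounded: 20.6, -55.8).
Then from the A sphere: z² = 100.38² − (x + 59.6)² − (y + 31.6)² with x = 20.603, y = -55.795, so z ≈ 55.301 ≈ 55.3 km.

55.3 km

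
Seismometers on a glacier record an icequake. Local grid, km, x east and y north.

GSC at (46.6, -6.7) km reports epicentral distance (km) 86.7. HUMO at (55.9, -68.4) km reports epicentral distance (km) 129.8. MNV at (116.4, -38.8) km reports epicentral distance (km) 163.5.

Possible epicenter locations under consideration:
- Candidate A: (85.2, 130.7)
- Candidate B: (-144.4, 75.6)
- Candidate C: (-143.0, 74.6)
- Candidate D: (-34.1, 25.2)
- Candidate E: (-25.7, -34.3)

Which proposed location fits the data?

Candidate D

For each candidate, compare |candidate − station| to the reported distance:
Candidate A: residuals GSC 56.0, HUMO 71.4, MNV 8.8 → max 71.4 km
Candidate B: residuals GSC 121.3, HUMO 116.9, MNV 121.3 → max 121.3 km
Candidate C: residuals GSC 119.6, HUMO 115.2, MNV 119.6 → max 119.6 km
Candidate D: residuals GSC 0.1, HUMO 0.0, MNV 0.0 → max 0.1 km
Candidate E: residuals GSC 9.3, HUMO 41.4, MNV 21.3 → max 41.4 km
Only Candidate D has all residuals ≈ 0.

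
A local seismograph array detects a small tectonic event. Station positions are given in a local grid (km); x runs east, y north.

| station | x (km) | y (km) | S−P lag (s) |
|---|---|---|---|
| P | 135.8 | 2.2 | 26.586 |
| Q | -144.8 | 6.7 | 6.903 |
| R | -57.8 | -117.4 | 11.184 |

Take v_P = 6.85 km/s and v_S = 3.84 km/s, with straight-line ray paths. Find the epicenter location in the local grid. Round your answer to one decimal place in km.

-94.7 km east, -26.9 km north

Distance from S−P lag: d = Δt · v_P v_S / (v_P − v_S) = Δt · (6.85·3.84)/(6.85−3.84) ≈ 8.7389·Δt.
So d_P = 232.33, d_Q = 60.32, d_R = 97.74 km.
Circle about each station: (x − 135.8)² + (y − 2.2)² = 232.33²; (x + 144.8)² + (y − 6.7)² = 60.32²; (x + 57.8)² + (y + 117.4)² = 97.74².
Subtracting pairs of circle equations eliminates x²+y² and gives linear equations (the radical axes):
-561.2 x + 9.0 y = 52904.18
-387.2 x − 239.2 y = 43101.24
Solving the 2×2 system: x ≈ -94.7, y ≈ -26.9 km.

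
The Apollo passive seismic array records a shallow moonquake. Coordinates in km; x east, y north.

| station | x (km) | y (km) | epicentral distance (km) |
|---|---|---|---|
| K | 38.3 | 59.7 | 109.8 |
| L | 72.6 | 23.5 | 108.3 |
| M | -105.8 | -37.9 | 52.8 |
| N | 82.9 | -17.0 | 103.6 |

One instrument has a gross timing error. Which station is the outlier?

Solve using three stations at a time. Using K, L, N (subtract circle equations pairwise → linear system) gives (x, y) ≈ (-19.3, -33.7).
Distances from that point to each station vs reported:
  K: calculated 109.7 vs reported 109.8 → residual 0.1 km
  L: calculated 108.2 vs reported 108.3 → residual 0.1 km
  M: calculated 86.6 vs reported 52.8 → residual 33.8 km
  N: calculated 103.5 vs reported 103.6 → residual 0.1 km
K, L, N are mutually consistent (residuals ≈ 0); M is off by 33.8 km.

M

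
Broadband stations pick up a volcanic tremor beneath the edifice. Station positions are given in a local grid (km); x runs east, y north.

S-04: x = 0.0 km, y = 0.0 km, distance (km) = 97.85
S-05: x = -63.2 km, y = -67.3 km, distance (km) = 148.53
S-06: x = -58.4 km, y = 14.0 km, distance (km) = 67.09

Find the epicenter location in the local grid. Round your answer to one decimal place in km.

Circle about each station: x² + y² = 97.85²; (x + 63.2)² + (y + 67.3)² = 148.53²; (x + 58.4)² + (y − 14.0)² = 67.09².
Subtracting the S-04 equation from the S-05 and S-06 equations removes the quadratic terms:
-126.4 x − 134.6 y = -3963.01
-116.8 x + 28.0 y = 8680.11
Solving the 2×2 system: x ≈ -54.9, y ≈ 81.0 km.
Check against S-04 (with the unrounded x, y): √(x²+y²) = 97.85 ≈ 97.85 km. ✓

-54.9 km east, 81.0 km north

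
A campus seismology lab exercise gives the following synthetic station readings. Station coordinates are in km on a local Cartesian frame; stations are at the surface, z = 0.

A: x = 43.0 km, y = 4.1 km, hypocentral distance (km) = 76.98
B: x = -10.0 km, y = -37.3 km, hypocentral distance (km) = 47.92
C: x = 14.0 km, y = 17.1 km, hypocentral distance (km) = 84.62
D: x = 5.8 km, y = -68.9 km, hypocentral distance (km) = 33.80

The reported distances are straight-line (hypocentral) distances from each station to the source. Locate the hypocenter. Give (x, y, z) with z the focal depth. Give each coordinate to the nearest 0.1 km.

Each station gives a sphere (x−x_i)² + (y−y_i)² + z² = d_i² (stations at z=0).
Subtracting the A sphere from B and C: z² cancels, leaving linear equations in x and y:
-106.0 x − 82.8 y = 3255.07
-58.0 x + 26.0 y = -2612.02
Solving: x ≈ 17.417, y ≈ -61.609 km (keep extra digits for the depth step; rounded: 17.4, -61.6).
Then from the A sphere: z² = 76.98² − (x − 43.0)² − (y − 4.1)² with x = 17.417, y = -61.609, so z ≈ 30.883 ≈ 30.9 km.

(17.4, -61.6, 30.9)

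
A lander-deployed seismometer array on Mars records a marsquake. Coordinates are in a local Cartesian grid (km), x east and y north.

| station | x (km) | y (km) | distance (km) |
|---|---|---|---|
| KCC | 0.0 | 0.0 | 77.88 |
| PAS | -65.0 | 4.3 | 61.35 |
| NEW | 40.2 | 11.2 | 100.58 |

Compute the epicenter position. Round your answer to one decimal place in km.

Circle about each station: x² + y² = 77.88²; (x + 65.0)² + (y − 4.3)² = 61.35²; (x − 40.2)² + (y − 11.2)² = 100.58².
Subtracting the KCC equation from the PAS and NEW equations removes the quadratic terms:
-130.0 x + 8.6 y = 6544.96
80.4 x + 22.4 y = -2309.56
Solving the 2×2 system: x ≈ -46.2, y ≈ 62.7 km.

(-46.2, 62.7)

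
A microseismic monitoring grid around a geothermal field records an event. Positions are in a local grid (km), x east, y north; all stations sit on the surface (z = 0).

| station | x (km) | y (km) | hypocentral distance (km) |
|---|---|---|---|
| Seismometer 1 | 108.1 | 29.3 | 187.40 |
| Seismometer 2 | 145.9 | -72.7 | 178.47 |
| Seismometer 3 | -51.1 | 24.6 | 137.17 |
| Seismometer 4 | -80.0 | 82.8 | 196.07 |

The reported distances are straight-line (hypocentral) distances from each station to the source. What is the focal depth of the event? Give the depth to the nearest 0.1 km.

depth ≈ 65.0 km

Each station gives a sphere (x−x_i)² + (y−y_i)² + z² = d_i² (stations at z=0).
Subtracting the Seismometer 1 sphere from Seismometer 2 and Seismometer 3: z² cancels, leaving linear equations in x and y:
75.6 x − 204.0 y = 17295.22
-318.4 x − 9.4 y = 6975.42
Solving: x ≈ -19.195, y ≈ -91.894 km (keep extra digits for the depth step; rounded: -19.2, -91.9).
Then from the Seismometer 1 sphere: z² = 187.40² − (x − 108.1)² − (y − 29.3)² with x = -19.195, y = -91.894, so z ≈ 65.014 ≈ 65.0 km.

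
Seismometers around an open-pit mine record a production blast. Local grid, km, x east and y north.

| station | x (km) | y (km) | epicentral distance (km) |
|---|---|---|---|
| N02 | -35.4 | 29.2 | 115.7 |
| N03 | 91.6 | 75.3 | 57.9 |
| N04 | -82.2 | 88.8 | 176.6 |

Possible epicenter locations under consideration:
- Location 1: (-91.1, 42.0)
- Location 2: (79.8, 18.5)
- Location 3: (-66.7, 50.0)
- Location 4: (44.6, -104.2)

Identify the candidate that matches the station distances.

Location 2

For each candidate, compare |candidate − station| to the reported distance:
Location 1: residuals N02 58.5, N03 127.8, N04 129.0 → max 129.0 km
Location 2: residuals N02 0.0, N03 0.1, N04 0.0 → max 0.1 km
Location 3: residuals N02 78.1, N03 102.4, N04 134.8 → max 134.8 km
Location 4: residuals N02 39.8, N03 127.7, N04 54.3 → max 127.7 km
Only Location 2 has all residuals ≈ 0.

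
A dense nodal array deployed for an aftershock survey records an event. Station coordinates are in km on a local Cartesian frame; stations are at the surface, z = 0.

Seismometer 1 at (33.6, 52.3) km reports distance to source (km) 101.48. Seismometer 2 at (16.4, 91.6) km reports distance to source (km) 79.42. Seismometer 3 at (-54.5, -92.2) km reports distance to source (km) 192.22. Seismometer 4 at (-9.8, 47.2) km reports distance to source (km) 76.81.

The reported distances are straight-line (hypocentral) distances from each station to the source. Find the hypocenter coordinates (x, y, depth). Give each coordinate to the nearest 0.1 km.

Each station gives a sphere (x−x_i)² + (y−y_i)² + z² = d_i² (stations at z=0).
Subtracting the Seismometer 1 sphere from Seismometer 2 and Seismometer 3: z² cancels, leaving linear equations in x and y:
-34.4 x + 78.6 y = 8785.92
-176.2 x − 289.0 y = -19043.50
Solving: x ≈ -43.811, y ≈ 92.606 km (keep extra digits for the depth step; rounded: -43.8, 92.6).
Then from the Seismometer 1 sphere: z² = 101.48² − (x − 33.6)² − (y − 52.3)² with x = -43.811, y = 92.606, so z ≈ 51.780 ≈ 51.8 km.
Check against Seismometer 4 (with the unrounded solution): distance 76.81 ≈ 76.81 km. ✓

x ≈ -43.8 km, y ≈ 92.6 km, depth ≈ 51.8 km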